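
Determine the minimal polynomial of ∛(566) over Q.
m_α(x) = x^3 - 566

α satisfies α^3 = 566, so x^3 - 566 annihilates α. By the rational root test, a rational root p/q (in lowest terms) of x^3 - 566 would satisfy p^3 = 566 q^3, forcing q = 1 and p^3 = 566; but 566 is not a perfect cube, contradiction. A monic cubic over Q with no rational root is irreducible (any nontrivial factorization would include a linear factor). Hence x^3 - 566 is the minimal polynomial of α, and in particular [Q(α):Q] = 3.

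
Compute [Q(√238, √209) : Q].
[Q(√238, √209) : Q] = 4

[Q(√238):Q] = 2 (min poly x^2 - 238, irreducible since 238 is squarefree > 1). For the top step, suppose √209 ∈ Q(√238), say √209 = c + d√238 with c, d ∈ Q. Squaring: 209 = c^2 + 238d^2 + 2cd√238. Since √238 ∉ Q this forces 2cd = 0. If d = 0 then √209 = c ∈ Q, contradicting 209 squarefree > 1. If c = 0 then 209 = 238d^2, so 238·209 = (238d)^2 is a perfect square in Q — but 238·209 = 49742 is not a perfect square (since 238 and 209 are distinct squarefree integers). Contradiction. Hence √209 ∉ Q(√238), so x^2 - 209 stays irreducible over Q(√238) and [Q(√238, √209) : Q(√238)] = 2. By the tower law, [Q(√238, √209) : Q] = 2 · 2 = 4.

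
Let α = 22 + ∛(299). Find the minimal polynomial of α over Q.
m_α(x) = x^3 - 66x^2 + 1452x - 10947

Set β = α - 22 = ∛(299), so β^3 = 299. Then (α - 22)^3 - 299 = 0, i.e. α is a root of g(x) = (x - 22)^3 - 299 = x^3 - 66x^2 + 1452x - 10947. Since g(x) = h(x - 22) where h(x) = x^3 - 299, and h is irreducible over Q (because 299 is not a perfect cube, so h has no rational root, and a monic cubic with no rational root is irreducible), g is also irreducible (irreducibility is preserved under the substitution x → x - 22). Hence m_α(x) = x^3 - 66x^2 + 1452x - 10947.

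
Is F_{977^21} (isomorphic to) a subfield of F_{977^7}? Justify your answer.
No: F_{977^21} is not a subfield of F_{977^7}

F_{p^m} embeds in F_{p^n} iff m | n. Here 21 ∤ 7 (since 7 = 0·21 + 7 with remainder 7 ≠ 0), so F_{977^21} is not a subfield of F_{977^7}. Equivalently: if it were, the tower law would give 21 = [F_{977^21}:F_977] dividing [F_{977^7}:F_977] = 7, contradiction.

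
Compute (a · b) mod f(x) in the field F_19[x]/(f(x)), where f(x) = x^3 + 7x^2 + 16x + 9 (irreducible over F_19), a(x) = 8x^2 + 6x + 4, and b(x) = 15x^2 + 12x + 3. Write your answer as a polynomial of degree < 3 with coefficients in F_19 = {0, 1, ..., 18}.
a · b ≡ 2x^2 + 7x + 8 (mod f(x))

Multiply in F_19[x]: a(x)·b(x) = (8x^2 + 6x + 4)·(15x^2 + 12x + 3) = 6x^4 + 15x^3 + 4x^2 + 9x + 12. This has degree ≥ 3, so divide by f(x) over F_19: 6x^4 + 15x^3 + 4x^2 + 9x + 12 = (6x + 11)·(x^3 + 7x^2 + 16x + 9) + (2x^2 + 7x + 8). Hence a·b ≡ 2x^2 + 7x + 8 (mod f). (F_19[x]/(f) is a field with 19^3 = 6859 elements since f is irreducible of degree 3.)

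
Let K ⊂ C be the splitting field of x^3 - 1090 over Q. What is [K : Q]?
[K : Q] = 6

The roots of x^3 - 1090 are ∛1090, ω∛1090, ω^2∛1090 where ω = e^(2πi/3) is a primitive cube root of unity, so K = Q(∛1090, ω). Now [Q(∛1090):Q] = 3 (since 1090 is not a perfect cube, x^3 - 1090 is irreducible) and [Q(ω):Q] = 2. Both 2 and 3 divide [K:Q], and [K:Q] ≤ 3·2 = 6, so [K:Q] = 6. (Equivalently: Q(∛1090) ⊂ R but ω ∉ R, so [K : Q(∛1090)] = 2.)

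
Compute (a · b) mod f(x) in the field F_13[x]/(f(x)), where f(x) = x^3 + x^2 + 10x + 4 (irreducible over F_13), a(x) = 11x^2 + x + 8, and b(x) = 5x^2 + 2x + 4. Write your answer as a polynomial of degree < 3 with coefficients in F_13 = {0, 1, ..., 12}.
a · b ≡ 6x^2 + 2x + 1 (mod f(x))

Multiply in F_13[x]: a(x)·b(x) = (11x^2 + x + 8)·(5x^2 + 2x + 4) = 3x^4 + x^3 + 8x^2 + 7x + 6. This has degree ≥ 3, so divide by f(x) over F_13: 3x^4 + x^3 + 8x^2 + 7x + 6 = (3x + 11)·(x^3 + x^2 + 10x + 4) + (6x^2 + 2x + 1). Hence a·b ≡ 6x^2 + 2x + 1 (mod f). (F_13[x]/(f) is a field with 13^3 = 2197 elements since f is irreducible of degree 3.)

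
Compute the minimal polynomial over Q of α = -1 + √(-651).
m_α(x) = x^2 + 2x + 652

From α + 1 = √(-651), squaring gives (α + 1)^2 = -651, i.e. α^2 + 2α + 1 = -651, so α^2 + 2α + 652 = 0. The discriminant of x^2 + 2x + 652 is (2)^2 - 4·(652) = 4 - 2608 = -2604, and 4·(-651) is not a perfect square in Q since -651 is squarefree and ≠ 1. Hence x^2 + 2x + 652 is irreducible over Q and is the minimal polynomial of α.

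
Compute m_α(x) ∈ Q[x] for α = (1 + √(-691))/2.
m_α(x) = x^2 - x + 173

From 2α - 1 = √(-691), squaring gives (2α - 1)^2 = -691, i.e. 4α^2 - 4α + 1 = -691, so α^2 - α + (1 + 691)/4 = 0. Since -691 ≡ 1 (mod 4), (1 + 691)/4 = 173 ∈ Z. The polynomial x^2 - x + 173 has discriminant 1 - 4·(173) = -691, which is not a perfect square in Q (d = -691 is squarefree and ≠ 1), so x^2 - x + 173 is irreducible over Q. It is the minimal polynomial of α.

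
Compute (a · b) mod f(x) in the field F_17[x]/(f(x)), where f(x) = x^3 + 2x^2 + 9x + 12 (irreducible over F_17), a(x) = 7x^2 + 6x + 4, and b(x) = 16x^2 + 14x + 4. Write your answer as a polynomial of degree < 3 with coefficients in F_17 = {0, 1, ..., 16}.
a · b ≡ 10x^2 + 9x + 2 (mod f(x))

Multiply in F_17[x]: a(x)·b(x) = (7x^2 + 6x + 4)·(16x^2 + 14x + 4) = 10x^4 + 7x^3 + 6x^2 + 12x + 16. This has degree ≥ 3, so divide by f(x) over F_17: 10x^4 + 7x^3 + 6x^2 + 12x + 16 = (10x + 4)·(x^3 + 2x^2 + 9x + 12) + (10x^2 + 9x + 2). Hence a·b ≡ 10x^2 + 9x + 2 (mod f). (F_17[x]/(f) is a field with 17^3 = 4913 elements since f is irreducible of degree 3.)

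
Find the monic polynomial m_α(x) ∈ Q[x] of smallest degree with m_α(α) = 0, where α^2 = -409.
m_α(x) = x^2 + 409

α satisfies α^2 + 409 = 0, so x^2 + 409 annihilates α. Since d = -409 is squarefree and ≠ 1, it is not a perfect square in Q, so x^2 + 409 has no rational root and is therefore irreducible over Q (a degree-2 polynomial over a field is irreducible iff it has no root). Hence m_α(x) = x^2 + 409.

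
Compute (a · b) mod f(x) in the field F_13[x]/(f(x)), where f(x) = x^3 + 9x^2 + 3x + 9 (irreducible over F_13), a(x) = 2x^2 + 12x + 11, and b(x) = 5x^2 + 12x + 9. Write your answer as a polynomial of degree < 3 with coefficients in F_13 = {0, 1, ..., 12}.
a · b ≡ 7x^2 + 12x + 10 (mod f(x))

Multiply in F_13[x]: a(x)·b(x) = (2x^2 + 12x + 11)·(5x^2 + 12x + 9) = 10x^4 + 6x^3 + 9x^2 + 6x + 8. This has degree ≥ 3, so divide by f(x) over F_13: 10x^4 + 6x^3 + 9x^2 + 6x + 8 = (10x + 7)·(x^3 + 9x^2 + 3x + 9) + (7x^2 + 12x + 10). Hence a·b ≡ 7x^2 + 12x + 10 (mod f). (F_13[x]/(f) is a field with 13^3 = 2197 elements since f is irreducible of degree 3.)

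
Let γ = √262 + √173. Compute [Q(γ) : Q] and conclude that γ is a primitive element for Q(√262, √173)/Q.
[Q(γ) : Q] = 4 (equivalently, Q(γ) = Q(√262, √173))

Obviously Q(γ) ⊆ Q(√262, √173), and [Q(√262, √173):Q] = 4 (since 262, 173 are distinct squarefree integers > 1 with 45326 not a perfect square). To show equality we compute the minimal polynomial of γ. From γ = √262 + √173: γ^2 = 262 + 2√(45326) + 173 = 435 + 2√(45326), so γ^2 - 435 = 2√(45326); squaring, (γ^2 - 435)^2 = 4·45326, i.e. γ^4 - 870γ^2 + 189225 - 181304 = 0, i.e. γ^4 - 870γ^2 + 7921 = 0. So γ is a root of x^4 - 870x^2 + 7921. This polynomial is irreducible over Q: it has no rational root (each ±√262 ± √173 is irrational), and any factorization into two quadratics over Q would force √(45326) ∈ Q (pairing opposite roots) or √262, √173 ∈ Q (other pairings), all impossible. Hence [Q(γ):Q] = 4 = [Q(√262, √173):Q], so Q(γ) = Q(√262, √173).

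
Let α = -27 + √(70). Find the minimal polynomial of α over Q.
m_α(x) = x^2 + 54x + 659

From α + 27 = √(70), squaring gives (α + 27)^2 = 70, i.e. α^2 + 54α + 729 = 70, so α^2 + 54α + 659 = 0. The discriminant of x^2 + 54x + 659 is (54)^2 - 4·(659) = 2916 - 2636 = 280, and 4·(70) is not a perfect square in Q since 70 is squarefree and ≠ 1. Hence x^2 + 54x + 659 is irreducible over Q and is the minimal polynomial of α.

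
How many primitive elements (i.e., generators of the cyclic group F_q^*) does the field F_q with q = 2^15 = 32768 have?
There are φ(32767) = 27000 primitive elements

F_q^* is cyclic of order q - 1 = 32767. A cyclic group of order m has exactly φ(m) generators. Here m = 32767 = 7 · 31 · 151, so the number of primitive elements is φ(32767) = 27000.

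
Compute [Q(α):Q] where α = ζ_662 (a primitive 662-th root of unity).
[Q(α):Q] = 330

The minimal polynomial of ζ_662 over Q is the 662-th cyclotomic polynomial Φ_662(x), which is irreducible over Q and has degree φ(662) = 330. Hence [Q(α):Q] = φ(662) = 330.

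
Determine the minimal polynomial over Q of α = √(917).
m_α(x) = x^2 - 917

α satisfies α^2 - 917 = 0, so x^2 - 917 annihilates α. Since d = 917 is squarefree and ≠ 1, it is not a perfect square in Q, so x^2 - 917 has no rational root and is therefore irreducible over Q (a degree-2 polynomial over a field is irreducible iff it has no root). Hence m_α(x) = x^2 - 917.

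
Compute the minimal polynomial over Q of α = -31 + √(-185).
m_α(x) = x^2 + 62x + 1146

From α + 31 = √(-185), squaring gives (α + 31)^2 = -185, i.e. α^2 + 62α + 961 = -185, so α^2 + 62α + 1146 = 0. The discriminant of x^2 + 62x + 1146 is (62)^2 - 4·(1146) = 3844 - 4584 = -740, and 4·(-185) is not a perfect square in Q since -185 is squarefree and ≠ 1. Hence x^2 + 62x + 1146 is irreducible over Q and is the minimal polynomial of α.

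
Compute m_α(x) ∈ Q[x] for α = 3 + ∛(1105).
m_α(x) = x^3 - 9x^2 + 27x - 1132

Set β = α - 3 = ∛(1105), so β^3 = 1105. Then (α - 3)^3 - 1105 = 0, i.e. α is a root of g(x) = (x - 3)^3 - 1105 = x^3 - 9x^2 + 27x - 1132. Since g(x) = h(x - 3) where h(x) = x^3 - 1105, and h is irreducible over Q (because 1105 is not a perfect cube, so h has no rational root, and a monic cubic with no rational root is irreducible), g is also irreducible (irreducibility is preserved under the substitution x → x - 3). Hence m_α(x) = x^3 - 9x^2 + 27x - 1132.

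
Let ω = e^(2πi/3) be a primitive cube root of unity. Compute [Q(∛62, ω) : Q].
[Q(∛62, ω) : Q] = 6

[Q(∛62):Q] = 3 (min poly x^3 - 62, irreducible since 62 is not a perfect cube). [Q(ω):Q] = 2 (min poly x^2 + x + 1). Since Q(∛62) ⊂ R and ω ∉ R, we have ω ∉ Q(∛62), so x^2 + x + 1 remains irreducible over Q(∛62) and [Q(∛62, ω) : Q(∛62)] = 2. By the tower law, [Q(∛62, ω) : Q] = 3 · 2 = 6. (In fact Q(∛62, ω) is the splitting field of x^3 - 62 over Q.)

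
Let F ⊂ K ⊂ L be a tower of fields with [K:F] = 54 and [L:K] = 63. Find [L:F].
[L:F] = 3402

The tower law says that for any tower of field extensions F ⊂ K ⊂ L with finite degrees, [L:F] = [L:K] · [K:F]. Here this gives [L:F] = 63 · 54 = 3402.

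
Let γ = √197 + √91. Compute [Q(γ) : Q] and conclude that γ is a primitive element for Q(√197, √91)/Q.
[Q(γ) : Q] = 4 (equivalently, Q(γ) = Q(√197, √91))

Obviously Q(γ) ⊆ Q(√197, √91), and [Q(√197, √91):Q] = 4 (since 197, 91 are distinct squarefree integers > 1 with 17927 not a perfect square). To show equality we compute the minimal polynomial of γ. From γ = √197 + √91: γ^2 = 197 + 2√(17927) + 91 = 288 + 2√(17927), so γ^2 - 288 = 2√(17927); squaring, (γ^2 - 288)^2 = 4·17927, i.e. γ^4 - 576γ^2 + 82944 - 71708 = 0, i.e. γ^4 - 576γ^2 + 11236 = 0. So γ is a root of x^4 - 576x^2 + 11236. This polynomial is irreducible over Q: it has no rational root (each ±√197 ± √91 is irrational), and any factorization into two quadratics over Q would force √(17927) ∈ Q (pairing opposite roots) or √197, √91 ∈ Q (other pairings), all impossible. Hence [Q(γ):Q] = 4 = [Q(√197, √91):Q], so Q(γ) = Q(√197, √91).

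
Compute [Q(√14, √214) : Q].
[Q(√14, √214) : Q] = 4

[Q(√14):Q] = 2 (min poly x^2 - 14, irreducible since 14 is squarefree > 1). For the top step, suppose √214 ∈ Q(√14), say √214 = c + d√14 with c, d ∈ Q. Squaring: 214 = c^2 + 14d^2 + 2cd√14. Since √14 ∉ Q this forces 2cd = 0. If d = 0 then √214 = c ∈ Q, contradicting 214 squarefree > 1. If c = 0 then 214 = 14d^2, so 14·214 = (14d)^2 is a perfect square in Q — but 14·214 = 2996 is not a perfect square (since 14 and 214 are distinct squarefree integers). Contradiction. Hence √214 ∉ Q(√14), so x^2 - 214 stays irreducible over Q(√14) and [Q(√14, √214) : Q(√14)] = 2. By the tower law, [Q(√14, √214) : Q] = 2 · 2 = 4.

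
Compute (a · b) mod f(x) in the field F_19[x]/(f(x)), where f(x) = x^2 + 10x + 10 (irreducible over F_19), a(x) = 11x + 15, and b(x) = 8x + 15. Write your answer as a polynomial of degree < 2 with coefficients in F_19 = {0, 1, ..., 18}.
a · b ≡ 13x + 10 (mod f(x))

Multiply in F_19[x]: a(x)·b(x) = (11x + 15)·(8x + 15) = 12x^2 + 16. This has degree ≥ 2, so divide by f(x) over F_19: 12x^2 + 16 = (12)·(x^2 + 10x + 10) + (13x + 10). Hence a·b ≡ 13x + 10 (mod f). (F_19[x]/(f) is a field with 19^2 = 361 elements since f is irreducible of degree 2.)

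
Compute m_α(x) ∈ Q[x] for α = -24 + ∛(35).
m_α(x) = x^3 + 72x^2 + 1728x + 13789

Set β = α + 24 = ∛(35), so β^3 = 35. Then (α + 24)^3 - 35 = 0, i.e. α is a root of g(x) = (x + 24)^3 - 35 = x^3 + 72x^2 + 1728x + 13789. Since g(x) = h(x + 24) where h(x) = x^3 - 35, and h is irreducible over Q (because 35 is not a perfect cube, so h has no rational root, and a monic cubic with no rational root is irreducible), g is also irreducible (irreducibility is preserved under the substitution x → x + 24). Hence m_α(x) = x^3 + 72x^2 + 1728x + 13789.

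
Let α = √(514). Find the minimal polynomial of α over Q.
m_α(x) = x^2 - 514

α satisfies α^2 - 514 = 0, so x^2 - 514 annihilates α. Since d = 514 is squarefree and ≠ 1, it is not a perfect square in Q, so x^2 - 514 has no rational root and is therefore irreducible over Q (a degree-2 polynomial over a field is irreducible iff it has no root). Hence m_α(x) = x^2 - 514.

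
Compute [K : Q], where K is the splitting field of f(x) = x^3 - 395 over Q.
[K : Q] = 6

The roots of x^3 - 395 are ∛395, ω∛395, ω^2∛395 where ω = e^(2πi/3) is a primitive cube root of unity, so K = Q(∛395, ω). Now [Q(∛395):Q] = 3 (since 395 is not a perfect cube, x^3 - 395 is irreducible) and [Q(ω):Q] = 2. Both 2 and 3 divide [K:Q], and [K:Q] ≤ 3·2 = 6, so [K:Q] = 6. (Equivalently: Q(∛395) ⊂ R but ω ∉ R, so [K : Q(∛395)] = 2.)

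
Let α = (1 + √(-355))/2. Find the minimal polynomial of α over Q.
m_α(x) = x^2 - x + 89

From 2α - 1 = √(-355), squaring gives (2α - 1)^2 = -355, i.e. 4α^2 - 4α + 1 = -355, so α^2 - α + (1 + 355)/4 = 0. Since -355 ≡ 1 (mod 4), (1 + 355)/4 = 89 ∈ Z. The polynomial x^2 - x + 89 has discriminant 1 - 4·(89) = -355, which is not a perfect square in Q (d = -355 is squarefree and ≠ 1), so x^2 - x + 89 is irreducible over Q. It is the minimal polynomial of α.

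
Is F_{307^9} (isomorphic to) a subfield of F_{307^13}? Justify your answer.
No: F_{307^9} is not a subfield of F_{307^13}

F_{p^m} embeds in F_{p^n} iff m | n. Here 9 ∤ 13 (since 13 = 1·9 + 4 with remainder 4 ≠ 0), so F_{307^9} is not a subfield of F_{307^13}. Equivalently: if it were, the tower law would give 9 = [F_{307^9}:F_307] dividing [F_{307^13}:F_307] = 13, contradiction.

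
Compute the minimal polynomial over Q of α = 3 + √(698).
m_α(x) = x^2 - 6x - 689

From α - 3 = √(698), squaring gives (α - 3)^2 = 698, i.e. α^2 - 6α + 9 = 698, so α^2 - 6α - 689 = 0. The discriminant of x^2 - 6x - 689 is (-6)^2 - 4·(-689) = 36 + 2756 = 2792, and 4·(698) is not a perfect square in Q since 698 is squarefree and ≠ 1. Hence x^2 - 6x - 689 is irreducible over Q and is the minimal polynomial of α.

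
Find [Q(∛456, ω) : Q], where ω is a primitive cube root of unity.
[Q(∛456, ω) : Q] = 6

[Q(∛456):Q] = 3 (min poly x^3 - 456, irreducible since 456 is not a perfect cube). [Q(ω):Q] = 2 (min poly x^2 + x + 1). Since Q(∛456) ⊂ R and ω ∉ R, we have ω ∉ Q(∛456), so x^2 + x + 1 remains irreducible over Q(∛456) and [Q(∛456, ω) : Q(∛456)] = 2. By the tower law, [Q(∛456, ω) : Q] = 3 · 2 = 6. (In fact Q(∛456, ω) is the splitting field of x^3 - 456 over Q.)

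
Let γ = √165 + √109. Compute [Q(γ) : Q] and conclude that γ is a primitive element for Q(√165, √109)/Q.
[Q(γ) : Q] = 4 (equivalently, Q(γ) = Q(√165, √109))

Obviously Q(γ) ⊆ Q(√165, √109), and [Q(√165, √109):Q] = 4 (since 165, 109 are distinct squarefree integers > 1 with 17985 not a perfect square). To show equality we compute the minimal polynomial of γ. From γ = √165 + √109: γ^2 = 165 + 2√(17985) + 109 = 274 + 2√(17985), so γ^2 - 274 = 2√(17985); squaring, (γ^2 - 274)^2 = 4·17985, i.e. γ^4 - 548γ^2 + 75076 - 71940 = 0, i.e. γ^4 - 548γ^2 + 3136 = 0. So γ is a root of x^4 - 548x^2 + 3136. This polynomial is irreducible over Q: it has no rational root (each ±√165 ± √109 is irrational), and any factorization into two quadratics over Q would force √(17985) ∈ Q (pairing opposite roots) or √165, √109 ∈ Q (other pairings), all impossible. Hence [Q(γ):Q] = 4 = [Q(√165, √109):Q], so Q(γ) = Q(√165, √109).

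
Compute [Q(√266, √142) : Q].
[Q(√266, √142) : Q] = 4

[Q(√266):Q] = 2 (min poly x^2 - 266, irreducible since 266 is squarefree > 1). For the top step, suppose √142 ∈ Q(√266), say √142 = c + d√266 with c, d ∈ Q. Squaring: 142 = c^2 + 266d^2 + 2cd√266. Since √266 ∉ Q this forces 2cd = 0. If d = 0 then √142 = c ∈ Q, contradicting 142 squarefree > 1. If c = 0 then 142 = 266d^2, so 266·142 = (266d)^2 is a perfect square in Q — but 266·142 = 37772 is not a perfect square (since 266 and 142 are distinct squarefree integers). Contradiction. Hence √142 ∉ Q(√266), so x^2 - 142 stays irreducible over Q(√266) and [Q(√266, √142) : Q(√266)] = 2. By the tower law, [Q(√266, √142) : Q] = 2 · 2 = 4.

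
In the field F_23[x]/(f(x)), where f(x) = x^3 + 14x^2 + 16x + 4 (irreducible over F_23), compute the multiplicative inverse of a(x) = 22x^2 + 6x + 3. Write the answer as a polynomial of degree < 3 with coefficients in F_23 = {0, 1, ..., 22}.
a(x)^(-1) ≡ 3x^2 + 11x + 12 (mod f(x))

Since f is irreducible over F_23, F_23[x]/(f) is a field and a(x) ≠ 0 has an inverse. Apply the extended Euclidean algorithm to f(x) and a(x) in F_23[x]: f(x) = (22x + 3)·a(x) + (x + 18);  a(x) = (22x + 1)·(x + 18) + (8). The last nonzero remainder is the constant 8 = gcd(f, a) in F_23. Back-substituting through the division chain expresses 8 = s(x)·a(x) + t(x)·f(x) with s(x) ≡ x^2 + 19x + 4 (mod f), so (x^2 + 19x + 4)·a(x) ≡ 8 (mod f). Multiplying by 8^(-1) ≡ 3 in F_23 gives a(x)^(-1) ≡ 3·(x^2 + 19x + 4) ≡ 3x^2 + 11x + 12 (mod f). Check: (22x^2 + 6x + 3)·(3x^2 + 11x + 12) = 20x^4 + 7x^3 + 17x^2 + 13x + 13 ≡ 1 (mod x^3 + 14x^2 + 16x + 4).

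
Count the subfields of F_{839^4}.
F_{839^4} has 3 subfields

The subfields of F_{p^n} are exactly the fields F_{p^d} for d | n (each is the fixed field of the unique index-d subgroup of Gal(F_{p^n}/F_p) ≅ Z/nZ). The divisors of n = 4 are {1, 2, 4}, giving 3 subfields: F_{839^1}, F_{839^2}, F_{839^4}.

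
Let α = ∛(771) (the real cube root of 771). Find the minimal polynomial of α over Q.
m_α(x) = x^3 - 771

α satisfies α^3 = 771, so x^3 - 771 annihilates α. By the rational root test, a rational root p/q (in lowest terms) of x^3 - 771 would satisfy p^3 = 771 q^3, forcing q = 1 and p^3 = 771; but 771 is not a perfect cube, contradiction. A monic cubic over Q with no rational root is irreducible (any nontrivial factorization would include a linear factor). Hence x^3 - 771 is the minimal polynomial of α, and in particular [Q(α):Q] = 3.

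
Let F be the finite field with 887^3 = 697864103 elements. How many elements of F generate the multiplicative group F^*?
There are φ(697864102) = 321358752 primitive elements

F_q^* is cyclic of order q - 1 = 697864102. A cyclic group of order m has exactly φ(m) generators. Here m = 697864102 = 2 · 13 · 443 · 60589, so the number of primitive elements is φ(697864102) = 321358752.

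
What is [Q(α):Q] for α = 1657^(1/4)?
[Q(α):Q] = 4

α is a root of x^4 - 1657. By Eisenstein's criterion at the prime p = 1657 (which divides the constant term 1657 but p^2 = 2745649 does not, since 1657 is squarefree), x^4 - 1657 is irreducible over Q. Hence [Q(α):Q] = 4.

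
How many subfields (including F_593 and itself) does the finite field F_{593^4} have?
F_{593^4} has 3 subfields

The subfields of F_{p^n} are exactly the fields F_{p^d} for d | n (each is the fixed field of the unique index-d subgroup of Gal(F_{p^n}/F_p) ≅ Z/nZ). The divisors of n = 4 are {1, 2, 4}, giving 3 subfields: F_{593^1}, F_{593^2}, F_{593^4}.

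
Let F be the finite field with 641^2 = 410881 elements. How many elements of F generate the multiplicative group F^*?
There are φ(410880) = 108544 primitive elements

F_q^* is cyclic of order q - 1 = 410880. A cyclic group of order m has exactly φ(m) generators. Here m = 410880 = 2^8 · 3 · 5 · 107, so the number of primitive elements is φ(410880) = 108544.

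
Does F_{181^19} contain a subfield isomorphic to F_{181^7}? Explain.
No: F_{181^7} is not a subfield of F_{181^19}

F_{p^m} embeds in F_{p^n} iff m | n. Here 7 ∤ 19 (since 19 = 2·7 + 5 with remainder 5 ≠ 0), so F_{181^7} is not a subfield of F_{181^19}. Equivalently: if it were, the tower law would give 7 = [F_{181^7}:F_181] dividing [F_{181^19}:F_181] = 19, contradiction.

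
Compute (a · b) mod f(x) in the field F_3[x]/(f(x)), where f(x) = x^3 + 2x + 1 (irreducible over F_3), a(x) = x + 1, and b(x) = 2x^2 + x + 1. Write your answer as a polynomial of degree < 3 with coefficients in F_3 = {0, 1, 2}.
a · b ≡ x + 2 (mod f(x))

Multiply in F_3[x]: a(x)·b(x) = (x + 1)·(2x^2 + x + 1) = 2x^3 + 2x + 1. This has degree ≥ 3, so divide by f(x) over F_3: 2x^3 + 2x + 1 = (2)·(x^3 + 2x + 1) + (x + 2). Hence a·b ≡ x + 2 (mod f). (F_3[x]/(f) is a field with 3^3 = 27 elements since f is irreducible of degree 3.)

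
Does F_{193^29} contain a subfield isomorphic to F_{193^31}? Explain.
No: F_{193^31} is not a subfield of F_{193^29}

F_{p^m} embeds in F_{p^n} iff m | n. Here 31 ∤ 29 (since 29 = 0·31 + 29 with remainder 29 ≠ 0), so F_{193^31} is not a subfield of F_{193^29}. Equivalently: if it were, the tower law would give 31 = [F_{193^31}:F_193] dividing [F_{193^29}:F_193] = 29, contradiction.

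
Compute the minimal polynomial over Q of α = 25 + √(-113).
m_α(x) = x^2 - 50x + 738

From α - 25 = √(-113), squaring gives (α - 25)^2 = -113, i.e. α^2 - 50α + 625 = -113, so α^2 - 50α + 738 = 0. The discriminant of x^2 - 50x + 738 is (-50)^2 - 4·(738) = 2500 - 2952 = -452, and 4·(-113) is not a perfect square in Q since -113 is squarefree and ≠ 1. Hence x^2 - 50x + 738 is irreducible over Q and is the minimal polynomial of α.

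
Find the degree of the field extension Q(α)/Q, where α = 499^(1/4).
[Q(α):Q] = 4

α is a root of x^4 - 499. By Eisenstein's criterion at the prime p = 499 (which divides the constant term 499 but p^2 = 249001 does not, since 499 is squarefree), x^4 - 499 is irreducible over Q. Hence [Q(α):Q] = 4.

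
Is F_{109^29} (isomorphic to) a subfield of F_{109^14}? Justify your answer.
No: F_{109^29} is not a subfield of F_{109^14}

F_{p^m} embeds in F_{p^n} iff m | n. Here 29 ∤ 14 (since 14 = 0·29 + 14 with remainder 14 ≠ 0), so F_{109^29} is not a subfield of F_{109^14}. Equivalently: if it were, the tower law would give 29 = [F_{109^29}:F_109] dividing [F_{109^14}:F_109] = 14, contradiction.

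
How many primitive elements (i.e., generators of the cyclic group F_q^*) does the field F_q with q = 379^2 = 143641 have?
There are φ(143640) = 31104 primitive elements

F_q^* is cyclic of order q - 1 = 143640. A cyclic group of order m has exactly φ(m) generators. Here m = 143640 = 2^3 · 3^3 · 5 · 7 · 19, so the number of primitive elements is φ(143640) = 31104.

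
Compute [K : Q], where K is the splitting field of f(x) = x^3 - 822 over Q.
[K : Q] = 6

The roots of x^3 - 822 are ∛822, ω∛822, ω^2∛822 where ω = e^(2πi/3) is a primitive cube root of unity, so K = Q(∛822, ω). Now [Q(∛822):Q] = 3 (since 822 is not a perfect cube, x^3 - 822 is irreducible) and [Q(ω):Q] = 2. Both 2 and 3 divide [K:Q], and [K:Q] ≤ 3·2 = 6, so [K:Q] = 6. (Equivalently: Q(∛822) ⊂ R but ω ∉ R, so [K : Q(∛822)] = 2.)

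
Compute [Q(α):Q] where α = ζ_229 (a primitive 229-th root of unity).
[Q(α):Q] = 228

The minimal polynomial of ζ_229 over Q is the 229-th cyclotomic polynomial Φ_229(x), which is irreducible over Q and has degree φ(229) = 228. Hence [Q(α):Q] = φ(229) = 228.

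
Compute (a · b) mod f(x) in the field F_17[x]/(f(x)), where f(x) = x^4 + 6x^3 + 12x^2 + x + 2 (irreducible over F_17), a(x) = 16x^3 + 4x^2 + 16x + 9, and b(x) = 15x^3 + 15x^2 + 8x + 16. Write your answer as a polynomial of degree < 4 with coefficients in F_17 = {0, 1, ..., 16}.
a · b ≡ 15x^3 + 11x^2 + 5x + 4 (mod f(x))

Multiply in F_17[x]: a(x)·b(x) = (16x^3 + 4x^2 + 16x + 9)·(15x^3 + 15x^2 + 8x + 16) = 2x^6 + 11x^5 + 3x^4 + 4x^2 + 5x + 8. This has degree ≥ 4, so divide by f(x) over F_17: 2x^6 + 11x^5 + 3x^4 + 4x^2 + 5x + 8 = (2x^2 + 16x + 2)·(x^4 + 6x^3 + 12x^2 + x + 2) + (15x^3 + 11x^2 + 5x + 4). Hence a·b ≡ 15x^3 + 11x^2 + 5x + 4 (mod f). (F_17[x]/(f) is a field with 17^4 = 83521 elements since f is irreducible of degree 4.)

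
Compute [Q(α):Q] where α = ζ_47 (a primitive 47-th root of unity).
[Q(α):Q] = 46

The minimal polynomial of ζ_47 over Q is the 47-th cyclotomic polynomial Φ_47(x), which is irreducible over Q and has degree φ(47) = 46. Hence [Q(α):Q] = φ(47) = 46.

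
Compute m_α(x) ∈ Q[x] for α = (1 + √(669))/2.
m_α(x) = x^2 - x - 167

From 2α - 1 = √(669), squaring gives (2α - 1)^2 = 669, i.e. 4α^2 - 4α + 1 = 669, so α^2 - α + (1 - 669)/4 = 0. Since 669 ≡ 1 (mod 4), (1 - 669)/4 = -167 ∈ Z. The polynomial x^2 - x - 167 has discriminant 1 - 4·(-167) = 669, which is not a perfect square in Q (d = 669 is squarefree and ≠ 1), so x^2 - x - 167 is irreducible over Q. It is the minimal polynomial of α.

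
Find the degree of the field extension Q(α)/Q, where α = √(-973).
[Q(α):Q] = 2

[Q(α):Q] equals the degree of the minimal polynomial of α. Here α^2 = -973 and x^2 + 973 is irreducible (d = -973 is squarefree, ≠ 1, hence not a square), so deg(m_α) = 2. Thus [Q(α):Q] = 2.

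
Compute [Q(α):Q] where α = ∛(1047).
[Q(α):Q] = 3

The minimal polynomial of α is x^3 - 1047, irreducible over Q since 1047 is not a perfect cube (so x^3 - 1047 has no rational root). Hence [Q(α):Q] = deg(m_α) = 3.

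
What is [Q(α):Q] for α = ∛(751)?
[Q(α):Q] = 3

The minimal polynomial of α is x^3 - 751, irreducible over Q since 751 is not a perfect cube (so x^3 - 751 has no rational root). Hence [Q(α):Q] = deg(m_α) = 3.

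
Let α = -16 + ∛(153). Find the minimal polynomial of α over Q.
m_α(x) = x^3 + 48x^2 + 768x + 3943

Set β = α + 16 = ∛(153), so β^3 = 153. Then (α + 16)^3 - 153 = 0, i.e. α is a root of g(x) = (x + 16)^3 - 153 = x^3 + 48x^2 + 768x + 3943. Since g(x) = h(x + 16) where h(x) = x^3 - 153, and h is irreducible over Q (because 153 is not a perfect cube, so h has no rational root, and a monic cubic with no rational root is irreducible), g is also irreducible (irreducibility is preserved under the substitution x → x + 16). Hence m_α(x) = x^3 + 48x^2 + 768x + 3943.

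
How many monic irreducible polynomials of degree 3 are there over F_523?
There are 47685048 monic irreducible polynomials of degree 3 over F_523

Each element of F_{523^3} that lies in no proper subfield is a root of exactly one monic irreducible of degree 3 over F_523, and each such polynomial has 3 distinct roots in F_{523^3}. By Möbius inversion the count is N_523(3) = (1/3) Σ_{d|3} μ(3/d) · 523^d = (1/3)(μ(3)·523^1 + μ(1)·523^3) = 143055144/3 = 47685048.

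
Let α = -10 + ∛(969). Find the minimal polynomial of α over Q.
m_α(x) = x^3 + 30x^2 + 300x + 31

Set β = α + 10 = ∛(969), so β^3 = 969. Then (α + 10)^3 - 969 = 0, i.e. α is a root of g(x) = (x + 10)^3 - 969 = x^3 + 30x^2 + 300x + 31. Since g(x) = h(x + 10) where h(x) = x^3 - 969, and h is irreducible over Q (because 969 is not a perfect cube, so h has no rational root, and a monic cubic with no rational root is irreducible), g is also irreducible (irreducibility is preserved under the substitution x → x + 10). Hence m_α(x) = x^3 + 30x^2 + 300x + 31.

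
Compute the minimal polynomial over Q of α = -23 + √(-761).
m_α(x) = x^2 + 46x + 1290

From α + 23 = √(-761), squaring gives (α + 23)^2 = -761, i.e. α^2 + 46α + 529 = -761, so α^2 + 46α + 1290 = 0. The discriminant of x^2 + 46x + 1290 is (46)^2 - 4·(1290) = 2116 - 5160 = -3044, and 4·(-761) is not a perfect square in Q since -761 is squarefree and ≠ 1. Hence x^2 + 46x + 1290 is irreducible over Q and is the minimal polynomial of α.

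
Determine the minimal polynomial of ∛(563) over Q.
m_α(x) = x^3 - 563

α satisfies α^3 = 563, so x^3 - 563 annihilates α. By the rational root test, a rational root p/q (in lowest terms) of x^3 - 563 would satisfy p^3 = 563 q^3, forcing q = 1 and p^3 = 563; but 563 is not a perfect cube, contradiction. A monic cubic over Q with no rational root is irreducible (any nontrivial factorization would include a linear factor). Hence x^3 - 563 is the minimal polynomial of α, and in particular [Q(α):Q] = 3.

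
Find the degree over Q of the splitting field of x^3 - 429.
[K : Q] = 6

The roots of x^3 - 429 are ∛429, ω∛429, ω^2∛429 where ω = e^(2πi/3) is a primitive cube root of unity, so K = Q(∛429, ω). Now [Q(∛429):Q] = 3 (since 429 is not a perfect cube, x^3 - 429 is irreducible) and [Q(ω):Q] = 2. Both 2 and 3 divide [K:Q], and [K:Q] ≤ 3·2 = 6, so [K:Q] = 6. (Equivalently: Q(∛429) ⊂ R but ω ∉ R, so [K : Q(∛429)] = 2.)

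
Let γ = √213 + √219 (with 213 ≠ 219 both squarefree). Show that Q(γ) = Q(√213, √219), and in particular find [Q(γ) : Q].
[Q(γ) : Q] = 4 (equivalently, Q(γ) = Q(√213, √219))

Obviously Q(γ) ⊆ Q(√213, √219), and [Q(√213, √219):Q] = 4 (since 213, 219 are distinct squarefree integers > 1 with 46647 not a perfect square). To show equality we compute the minimal polynomial of γ. From γ = √213 + √219: γ^2 = 213 + 2√(46647) + 219 = 432 + 2√(46647), so γ^2 - 432 = 2√(46647); squaring, (γ^2 - 432)^2 = 4·46647, i.e. γ^4 - 864γ^2 + 186624 - 186588 = 0, i.e. γ^4 - 864γ^2 + 36 = 0. So γ is a root of x^4 - 864x^2 + 36. This polynomial is irreducible over Q: it has no rational root (each ±√213 ± √219 is irrational), and any factorization into two quadratics over Q would force √(46647) ∈ Q (pairing opposite roots) or √213, √219 ∈ Q (other pairings), all impossible. Hence [Q(γ):Q] = 4 = [Q(√213, √219):Q], so Q(γ) = Q(√213, √219).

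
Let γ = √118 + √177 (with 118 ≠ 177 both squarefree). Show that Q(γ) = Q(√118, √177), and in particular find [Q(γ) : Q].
[Q(γ) : Q] = 4 (equivalently, Q(γ) = Q(√118, √177))

Obviously Q(γ) ⊆ Q(√118, √177), and [Q(√118, √177):Q] = 4 (since 118, 177 are distinct squarefree integers > 1 with 20886 not a perfect square). To show equality we compute the minimal polynomial of γ. From γ = √118 + √177: γ^2 = 118 + 2√(20886) + 177 = 295 + 2√(20886), so γ^2 - 295 = 2√(20886); squaring, (γ^2 - 295)^2 = 4·20886, i.e. γ^4 - 590γ^2 + 87025 - 83544 = 0, i.e. γ^4 - 590γ^2 + 3481 = 0. So γ is a root of x^4 - 590x^2 + 3481. This polynomial is irreducible over Q: it has no rational root (each ±√118 ± √177 is irrational), and any factorization into two quadratics over Q would force √(20886) ∈ Q (pairing opposite roots) or √118, √177 ∈ Q (other pairings), all impossible. Hence [Q(γ):Q] = 4 = [Q(√118, √177):Q], so Q(γ) = Q(√118, √177).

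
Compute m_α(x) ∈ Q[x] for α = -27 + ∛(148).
m_α(x) = x^3 + 81x^2 + 2187x + 19535

Set β = α + 27 = ∛(148), so β^3 = 148. Then (α + 27)^3 - 148 = 0, i.e. α is a root of g(x) = (x + 27)^3 - 148 = x^3 + 81x^2 + 2187x + 19535. Since g(x) = h(x + 27) where h(x) = x^3 - 148, and h is irreducible over Q (because 148 is not a perfect cube, so h has no rational root, and a monic cubic with no rational root is irreducible), g is also irreducible (irreducibility is preserved under the substitution x → x + 27). Hence m_α(x) = x^3 + 81x^2 + 2187x + 19535.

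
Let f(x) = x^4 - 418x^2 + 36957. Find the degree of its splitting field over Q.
[K : Q] = 4

Solving the quadratic in x^2: x^2 = (418 ± √(418^2 - 4·36957))/2 = (418 ± √26896)/2 = (418 ± 164)/2, giving x^2 = 127 or x^2 = 291. So f(x) = (x^2 - 127)(x^2 - 291) and the roots of f are ±√127, ±√291. Hence the splitting field is K = Q(√127, √291). Since 127 and 291 are distinct squarefree integers > 1, their product 36957 is not a perfect square, so √291 ∉ Q(√127). By the tower law [K:Q] = [Q(√127,√291):Q(√127)] · [Q(√127):Q] = 2 · 2 = 4.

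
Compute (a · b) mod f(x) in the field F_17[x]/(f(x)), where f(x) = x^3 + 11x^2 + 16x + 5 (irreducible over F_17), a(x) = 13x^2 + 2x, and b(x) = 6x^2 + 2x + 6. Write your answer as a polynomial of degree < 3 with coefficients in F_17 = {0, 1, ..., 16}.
a · b ≡ 9x + 3 (mod f(x))

Multiply in F_17[x]: a(x)·b(x) = (13x^2 + 2x)·(6x^2 + 2x + 6) = 10x^4 + 4x^3 + 14x^2 + 12x. This has degree ≥ 3, so divide by f(x) over F_17: 10x^4 + 4x^3 + 14x^2 + 12x = (10x + 13)·(x^3 + 11x^2 + 16x + 5) + (9x + 3). Hence a·b ≡ 9x + 3 (mod f). (F_17[x]/(f) is a field with 17^3 = 4913 elements since f is irreducible of degree 3.)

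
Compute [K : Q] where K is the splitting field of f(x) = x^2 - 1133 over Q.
[K : Q] = 2

f(x) = x^2 - 1133 factors as (x - √1133)(x + √1133). The splitting field is K = Q(√1133). Since 1133 is squarefree and > 1, it is not a perfect square, so x^2 - 1133 is irreducible over Q and [Q(√1133) : Q] = 2. Hence [K : Q] = 2.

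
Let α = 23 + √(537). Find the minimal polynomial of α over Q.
m_α(x) = x^2 - 46x - 8

From α - 23 = √(537), squaring gives (α - 23)^2 = 537, i.e. α^2 - 46α + 529 = 537, so α^2 - 46α - 8 = 0. The discriminant of x^2 - 46x - 8 is (-46)^2 - 4·(-8) = 2116 + 32 = 2148, and 4·(537) is not a perfect square in Q since 537 is squarefree and ≠ 1. Hence x^2 - 46x - 8 is irreducible over Q and is the minimal polynomial of α.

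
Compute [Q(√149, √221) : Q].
[Q(√149, √221) : Q] = 4

[Q(√149):Q] = 2 (min poly x^2 - 149, irreducible since 149 is squarefree > 1). For the top step, suppose √221 ∈ Q(√149), say √221 = c + d√149 with c, d ∈ Q. Squaring: 221 = c^2 + 149d^2 + 2cd√149. Since √149 ∉ Q this forces 2cd = 0. If d = 0 then √221 = c ∈ Q, contradicting 221 squarefree > 1. If c = 0 then 221 = 149d^2, so 149·221 = (149d)^2 is a perfect square in Q — but 149·221 = 32929 is not a perfect square (since 149 and 221 are distinct squarefree integers). Contradiction. Hence √221 ∉ Q(√149), so x^2 - 221 stays irreducible over Q(√149) and [Q(√149, √221) : Q(√149)] = 2. By the tower law, [Q(√149, √221) : Q] = 2 · 2 = 4.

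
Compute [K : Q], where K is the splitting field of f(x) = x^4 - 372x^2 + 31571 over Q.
[K : Q] = 4

Solving the quadratic in x^2: x^2 = (372 ± √(372^2 - 4·31571))/2 = (372 ± √12100)/2 = (372 ± 110)/2, giving x^2 = 241 or x^2 = 131. So f(x) = (x^2 - 241)(x^2 - 131) and the roots of f are ±√241, ±√131. Hence the splitting field is K = Q(√241, √131). Since 241 and 131 are distinct squarefree integers > 1, their product 31571 is not a perfect square, so √131 ∉ Q(√241). By the tower law [K:Q] = [Q(√241,√131):Q(√241)] · [Q(√241):Q] = 2 · 2 = 4.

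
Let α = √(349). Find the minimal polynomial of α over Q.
m_α(x) = x^2 - 349

α satisfies α^2 - 349 = 0, so x^2 - 349 annihilates α. Since d = 349 is squarefree and ≠ 1, it is not a perfect square in Q, so x^2 - 349 has no rational root and is therefore irreducible over Q (a degree-2 polynomial over a field is irreducible iff it has no root). Hence m_α(x) = x^2 - 349.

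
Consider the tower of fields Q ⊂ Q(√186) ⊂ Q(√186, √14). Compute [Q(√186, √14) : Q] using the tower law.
[Q(√186, √14) : Q] = 4

[Q(√186):Q] = 2 (min poly x^2 - 186, irreducible since 186 is squarefree > 1). For the top step, suppose √14 ∈ Q(√186), say √14 = c + d√186 with c, d ∈ Q. Squaring: 14 = c^2 + 186d^2 + 2cd√186. Since √186 ∉ Q this forces 2cd = 0. If d = 0 then √14 = c ∈ Q, contradicting 14 squarefree > 1. If c = 0 then 14 = 186d^2, so 186·14 = (186d)^2 is a perfect square in Q — but 186·14 = 2604 is not a perfect square (since 186 and 14 are distinct squarefree integers). Contradiction. Hence √14 ∉ Q(√186), so x^2 - 14 stays irreducible over Q(√186) and [Q(√186, √14) : Q(√186)] = 2. By the tower law, [Q(√186, √14) : Q] = 2 · 2 = 4.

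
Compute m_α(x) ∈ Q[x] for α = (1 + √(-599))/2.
m_α(x) = x^2 - x + 150

From 2α - 1 = √(-599), squaring gives (2α - 1)^2 = -599, i.e. 4α^2 - 4α + 1 = -599, so α^2 - α + (1 + 599)/4 = 0. Since -599 ≡ 1 (mod 4), (1 + 599)/4 = 150 ∈ Z. The polynomial x^2 - x + 150 has discriminant 1 - 4·(150) = -599, which is not a perfect square in Q (d = -599 is squarefree and ≠ 1), so x^2 - x + 150 is irreducible over Q. It is the minimal polynomial of α.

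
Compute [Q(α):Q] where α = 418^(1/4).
[Q(α):Q] = 4

α is a root of x^4 - 418. By Eisenstein's criterion at the prime p = 2 (which divides the constant term 418 but p^2 = 4 does not, since 418 is squarefree), x^4 - 418 is irreducible over Q. Hence [Q(α):Q] = 4.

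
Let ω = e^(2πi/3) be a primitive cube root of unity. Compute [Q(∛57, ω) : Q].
[Q(∛57, ω) : Q] = 6

[Q(∛57):Q] = 3 (min poly x^3 - 57, irreducible since 57 is not a perfect cube). [Q(ω):Q] = 2 (min poly x^2 + x + 1). Since Q(∛57) ⊂ R and ω ∉ R, we have ω ∉ Q(∛57), so x^2 + x + 1 remains irreducible over Q(∛57) and [Q(∛57, ω) : Q(∛57)] = 2. By the tower law, [Q(∛57, ω) : Q] = 3 · 2 = 6. (In fact Q(∛57, ω) is the splitting field of x^3 - 57 over Q.)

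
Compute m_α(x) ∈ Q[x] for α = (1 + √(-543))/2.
m_α(x) = x^2 - x + 136

From 2α - 1 = √(-543), squaring gives (2α - 1)^2 = -543, i.e. 4α^2 - 4α + 1 = -543, so α^2 - α + (1 + 543)/4 = 0. Since -543 ≡ 1 (mod 4), (1 + 543)/4 = 136 ∈ Z. The polynomial x^2 - x + 136 has discriminant 1 - 4·(136) = -543, which is not a perfect square in Q (d = -543 is squarefree and ≠ 1), so x^2 - x + 136 is irreducible over Q. It is the minimal polynomial of α.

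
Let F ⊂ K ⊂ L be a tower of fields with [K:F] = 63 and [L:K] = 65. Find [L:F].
[L:F] = 4095

The tower law says that for any tower of field extensions F ⊂ K ⊂ L with finite degrees, [L:F] = [L:K] · [K:F]. Here this gives [L:F] = 65 · 63 = 4095.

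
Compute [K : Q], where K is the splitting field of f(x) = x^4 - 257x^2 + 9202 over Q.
[K : Q] = 4

Solving the quadratic in x^2: x^2 = (257 ± √(257^2 - 4·9202))/2 = (257 ± √29241)/2 = (257 ± 171)/2, giving x^2 = 43 or x^2 = 214. So f(x) = (x^2 - 43)(x^2 - 214) and the roots of f are ±√43, ±√214. Hence the splitting field is K = Q(√43, √214). Since 43 and 214 are distinct squarefree integers > 1, their product 9202 is not a perfect square, so √214 ∉ Q(√43). By the tower law [K:Q] = [Q(√43,√214):Q(√43)] · [Q(√43):Q] = 2 · 2 = 4.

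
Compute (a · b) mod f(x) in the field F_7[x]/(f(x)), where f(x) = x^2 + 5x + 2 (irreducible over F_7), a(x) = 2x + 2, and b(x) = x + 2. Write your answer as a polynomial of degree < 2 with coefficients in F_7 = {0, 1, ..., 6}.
a · b ≡ 3x (mod f(x))

Multiply in F_7[x]: a(x)·b(x) = (2x + 2)·(x + 2) = 2x^2 + 6x + 4. This has degree ≥ 2, so divide by f(x) over F_7: 2x^2 + 6x + 4 = (2)·(x^2 + 5x + 2) + (3x). Hence a·b ≡ 3x (mod f). (F_7[x]/(f) is a field with 7^2 = 49 elements since f is irreducible of degree 2.)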